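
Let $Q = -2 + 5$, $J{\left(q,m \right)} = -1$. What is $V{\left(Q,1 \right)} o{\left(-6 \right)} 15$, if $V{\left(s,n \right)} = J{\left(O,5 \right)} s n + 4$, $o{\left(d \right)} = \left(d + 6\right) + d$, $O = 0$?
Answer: $-90$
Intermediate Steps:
$o{\left(d \right)} = 6 + 2 d$ ($o{\left(d \right)} = \left(6 + d\right) + d = 6 + 2 d$)
$Q = 3$
$V{\left(s,n \right)} = 4 - n s$ ($V{\left(s,n \right)} = - s n + 4 = - n s + 4 = 4 - n s$)
$V{\left(Q,1 \right)} o{\left(-6 \right)} 15 = \left(4 - 1 \cdot 3\right) \left(6 + 2 \left(-6\right)\right) 15 = \left(4 - 3\right) \left(6 - 12\right) 15 = 1 \left(-6\right) 15 = \left(-6\right) 15 = -90$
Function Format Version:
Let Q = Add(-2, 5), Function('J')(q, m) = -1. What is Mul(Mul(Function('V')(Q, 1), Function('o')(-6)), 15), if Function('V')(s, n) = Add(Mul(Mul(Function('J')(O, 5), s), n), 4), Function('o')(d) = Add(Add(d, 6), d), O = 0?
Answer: -90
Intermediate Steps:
Function('o')(d) = Add(6, Mul(2, d)) (Function('o')(d) = Add(Add(6, d), d) = Add(6, Mul(2, d)))
Q = 3
Function('V')(s, n) = Add(4, Mul(-1, n, s)) (Function('V')(s, n) = Add(Mul(Mul(-1, s), n), 4) = Add(Mul(-1, n, s), 4) = Add(4, Mul(-1, n, s)))
Mul(Mul(Function('V')(Q, 1), Function('o')(-6)), 15) = Mul(Mul(Add(4, Mul(-1, 1, 3)), Add(6, Mul(2, -6))), 15) = Mul(Mul(Add(4, -3), Add(6, -12)), 15) = Mul(Mul(1, -6), 15) = Mul(-6, 15) = -90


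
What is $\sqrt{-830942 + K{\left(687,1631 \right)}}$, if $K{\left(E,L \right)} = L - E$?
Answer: $3 i \sqrt{92222} \approx 911.04 i$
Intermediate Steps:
$\sqrt{-830942 + K{\left(687,1631 \right)}} = \sqrt{-830942 + \left(1631 - 687\right)} = \sqrt{-830942 + 944} = \sqrt{-829998} = 3 i \sqrt{92222}$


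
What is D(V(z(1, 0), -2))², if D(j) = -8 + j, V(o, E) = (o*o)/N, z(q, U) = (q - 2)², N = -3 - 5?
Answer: 4225/64 ≈ 66.016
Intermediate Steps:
N = -8
z(q, U) = (-2 + q)²
V(o, E) = -o²/8 (V(o, E) = (o*o)/(-8) = o²*(-⅛) = -o²/8)
D(V(z(1, 0), -2))² = (-8 - (-2 + 1)⁴/8)² = (-8 - ((-1)²)²/8)² = (-8 - ⅛*1²)² = (-8 - ⅛*1)² = (-8 - ⅛)² = (-65/8)² = 4225/64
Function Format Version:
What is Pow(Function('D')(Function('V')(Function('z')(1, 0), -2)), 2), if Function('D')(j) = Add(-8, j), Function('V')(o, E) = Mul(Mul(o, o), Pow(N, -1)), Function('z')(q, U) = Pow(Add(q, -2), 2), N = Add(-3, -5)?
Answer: Rational(4225, 64) ≈ 66.016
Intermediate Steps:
N = -8
Function('z')(q, U) = Pow(Add(-2, q), 2)
Function('V')(o, E) = Mul(Rational(-1, 8), Pow(o, 2)) (Function('V')(o, E) = Mul(Mul(o, o), Pow(-8, -1)) = Mul(Pow(o, 2), Rational(-1, 8)) = Mul(Rational(-1, 8), Pow(o, 2)))
Pow(Function('D')(Function('V')(Function('z')(1, 0), -2)), 2) = Pow(Add(-8, Mul(Rational(-1, 8), Pow(Pow(Add(-2, 1), 2), 2))), 2) = Pow(Add(-8, Mul(Rational(-1, 8), Pow(Pow(-1, 2), 2))), 2) = Pow(Add(-8, Mul(Rational(-1, 8), Pow(1, 2))), 2) = Pow(Add(-8, Mul(Rational(-1, 8), 1)), 2) = Pow(Add(-8, Rational(-1, 8)), 2) = Pow(Rational(-65, 8), 2) = Rational(4225, 64)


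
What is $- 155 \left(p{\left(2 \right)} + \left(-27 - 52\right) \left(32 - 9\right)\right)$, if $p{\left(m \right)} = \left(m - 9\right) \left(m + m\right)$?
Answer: $285975$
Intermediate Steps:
$p{\left(m \right)} = 2 m \left(-9 + m\right)$ ($p{\left(m \right)} = \left(-9 + m\right) 2 m = 2 m \left(-9 + m\right)$)
$- 155 \left(p{\left(2 \right)} + \left(-27 - 52\right) \left(32 - 9\right)\right) = - 155 \left(2 \cdot 2 \left(-9 + 2\right) + \left(-27 - 52\right) \left(32 - 9\right)\right) = - 155 \left(2 \cdot 2 \left(-7\right) - 1817\right) = - 155 \left(-28 - 1817\right) = \left(-155\right) \left(-1845\right) = 285975$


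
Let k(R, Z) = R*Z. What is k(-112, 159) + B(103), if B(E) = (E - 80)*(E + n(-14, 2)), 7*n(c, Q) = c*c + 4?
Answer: -103473/7 ≈ -14782.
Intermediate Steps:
n(c, Q) = 4/7 + c**2/7 (n(c, Q) = (c*c + 4)/7 = (c**2 + 4)/7 = (4 + c**2)/7 = 4/7 + c**2/7)
B(E) = (-80 + E)*(200/7 + E) (B(E) = (E - 80)*(E + (4/7 + (1/7)*(-14)**2)) = (-80 + E)*(E + (4/7 + (1/7)*196)) = (-80 + E)*(E + (4/7 + 28)) = (-80 + E)*(E + 200/7) = (-80 + E)*(200/7 + E))
k(-112, 159) + B(103) = -112*159 + (-16000/7 + 103**2 - 360/7*103) = -17808 + (-16000/7 + 10609 - 37080/7) = -17808 + 21183/7 = -103473/7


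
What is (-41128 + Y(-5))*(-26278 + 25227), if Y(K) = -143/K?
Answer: 215977347/5 ≈ 4.3195e+7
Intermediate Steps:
(-41128 + Y(-5))*(-26278 + 25227) = (-41128 - 143/(-5))*(-26278 + 25227) = (-41128 - 143*(-⅕))*(-1051) = (-41128 + 143/5)*(-1051) = -205497/5*(-1051) = 215977347/5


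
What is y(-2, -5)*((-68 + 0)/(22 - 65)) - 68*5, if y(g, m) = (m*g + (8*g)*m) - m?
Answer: -8160/43 ≈ -189.77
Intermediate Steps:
y(g, m) = -m + 9*g*m (y(g, m) = (g*m + 8*g*m) - m = 9*g*m - m = -m + 9*g*m)
y(-2, -5)*((-68 + 0)/(22 - 65)) - 68*5 = (-5*(-1 + 9*(-2)))*((-68 + 0)/(22 - 65)) - 68*5 = (-5*(-1 - 18))*(-68/(-43)) - 340 = (-5*(-19))*(-68*(-1/43)) - 340 = 95*(68/43) - 340 = 6460/43 - 340 = -8160/43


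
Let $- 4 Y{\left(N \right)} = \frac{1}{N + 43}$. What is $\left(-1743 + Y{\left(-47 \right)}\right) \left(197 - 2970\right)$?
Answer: $\frac{77330651}{16} \approx 4.8332 \cdot 10^{6}$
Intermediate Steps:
$Y{\left(N \right)} = - \frac{1}{4 \left(43 + N\right)}$ ($Y{\left(N \right)} = - \frac{1}{4 \left(N + 43\right)} = - \frac{1}{4 \left(43 + N\right)}$)
$\left(-1743 + Y{\left(-47 \right)}\right) \left(197 - 2970\right) = \left(-1743 - \frac{1}{172 + 4 \left(-47\right)}\right) \left(197 - 2970\right) = \left(-1743 - \frac{1}{172 - 188}\right) \left(-2773\right) = \left(-1743 - \frac{1}{-16}\right) \left(-2773\right) = \left(-1743 - - \frac{1}{16}\right) \left(-2773\right) = \left(-1743 + \frac{1}{16}\right) \left(-2773\right) = \left(- \frac{27887}{16}\right) \left(-2773\right) = \frac{77330651}{16}$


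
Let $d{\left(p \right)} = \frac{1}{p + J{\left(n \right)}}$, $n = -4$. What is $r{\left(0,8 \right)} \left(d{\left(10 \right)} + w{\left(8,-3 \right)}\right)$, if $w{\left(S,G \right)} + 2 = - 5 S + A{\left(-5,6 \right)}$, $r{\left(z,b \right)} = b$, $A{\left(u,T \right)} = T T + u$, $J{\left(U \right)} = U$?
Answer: $- \frac{260}{3} \approx -86.667$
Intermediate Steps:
$A{\left(u,T \right)} = u + T^{2}$ ($A{\left(u,T \right)} = T^{2} + u = u + T^{2}$)
$d{\left(p \right)} = \frac{1}{-4 + p}$ ($d{\left(p \right)} = \frac{1}{p - 4} = \frac{1}{-4 + p}$)
$w{\left(S,G \right)} = 29 - 5 S$ ($w{\left(S,G \right)} = -2 - \left(5 - 36 + 5 S\right) = -2 - \left(-31 + 5 S\right) = 29 - 5 S$)
$r{\left(0,8 \right)} \left(d{\left(10 \right)} + w{\left(8,-3 \right)}\right) = 8 \left(\frac{1}{-4 + 10} + \left(29 - 40\right)\right) = 8 \left(\frac{1}{6} + \left(29 - 40\right)\right) = 8 \left(\frac{1}{6} - 11\right) = 8 \left(- \frac{65}{6}\right) = - \frac{260}{3}$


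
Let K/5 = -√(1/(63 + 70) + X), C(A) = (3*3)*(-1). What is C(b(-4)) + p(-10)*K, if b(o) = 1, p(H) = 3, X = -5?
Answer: -9 - 30*I*√22078/133 ≈ -9.0 - 33.516*I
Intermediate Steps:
C(A) = -9 (C(A) = 9*(-1) = -9)
K = -10*I*√22078/133 (K = 5*(-√(1/(63 + 70) - 5)) = 5*(-√(1/133 - 5)) = 5*(-√(-664/133)) = 5*(-2*I*√22078/133) = -10*I*√22078/133 ≈ -11.172*I)
C(b(-4)) + p(-10)*K = -9 + 3*(-10*I*√22078/133) = -9 - 30*I*√22078/133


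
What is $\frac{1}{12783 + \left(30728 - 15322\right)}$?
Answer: $\frac{1}{28189} \approx 3.5475 \cdot 10^{-5}$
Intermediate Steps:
$\frac{1}{12783 + \left(30728 - 15322\right)} = \frac{1}{12783 + 15406} = \frac{1}{28189}$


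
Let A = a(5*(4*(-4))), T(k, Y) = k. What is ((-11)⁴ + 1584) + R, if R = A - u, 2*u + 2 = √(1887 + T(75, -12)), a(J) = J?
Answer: 16146 - 3*√218/2 ≈ 16124.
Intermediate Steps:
A = -80 (A = 5*(4*(-4)) = 5*(-16) = -80)
u = -1 + 3*√218/2 (u = -1 + √(1887 + 75)/2 = -1 + √1962/2 = -1 + (3*√218)/2 = -1 + 3*√218/2 ≈ 21.147)
R = -79 - 3*√218/2 (R = -80 - (-1 + 3*√218/2) = -80 + (1 - 3*√218/2) = -79 - 3*√218/2 ≈ -101.15)
((-11)⁴ + 1584) + R = ((-11)⁴ + 1584) + (-79 - 3*√218/2) = (14641 + 1584) + (-79 - 3*√218/2) = 16225 + (-79 - 3*√218/2) = 16146 - 3*√218/2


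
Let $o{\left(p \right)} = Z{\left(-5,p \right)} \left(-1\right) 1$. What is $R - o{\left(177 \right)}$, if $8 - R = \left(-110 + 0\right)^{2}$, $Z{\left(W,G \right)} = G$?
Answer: $-11915$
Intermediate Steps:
$R = -12092$ ($R = 8 - \left(-110 + 0\right)^{2} = 8 - \left(-110\right)^{2} = 8 - 12100 = -12092$)
$o{\left(p \right)} = - p$ ($o{\left(p \right)} = p \left(-1\right) 1 = - p 1 = - p$)
$R - o{\left(177 \right)} = -12092 - \left(-1\right) 177 = -12092 - -177 = -12092 + 177 = -11915$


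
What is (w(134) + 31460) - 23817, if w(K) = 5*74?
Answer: 8013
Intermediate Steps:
w(K) = 370
(w(134) + 31460) - 23817 = (370 + 31460) - 23817 = 31830 - 23817 = 8013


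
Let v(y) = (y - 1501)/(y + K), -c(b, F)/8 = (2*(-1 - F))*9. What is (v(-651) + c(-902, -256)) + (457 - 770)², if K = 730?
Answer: 4836519/79 ≈ 61222.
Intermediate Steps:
c(b, F) = 144 + 144*F (c(b, F) = -8*2*(-1 - F)*9 = -8*(-2 - 2*F)*9 = -8*(-18 - 18*F) = 144 + 144*F)
v(y) = (-1501 + y)/(730 + y) (v(y) = (y - 1501)/(y + 730) = (-1501 + y)/(730 + y))
(v(-651) + c(-902, -256)) + (457 - 770)² = ((-1501 - 651)/(730 - 651) + (144 + 144*(-256))) + (457 - 770)² = (-2152/79 + (144 - 36864)) + (-313)² = ((1/79)*(-2152) - 36720) + 97969 = (-2152/79 - 36720) + 97969 = -2903032/79 + 97969 = 4836519/79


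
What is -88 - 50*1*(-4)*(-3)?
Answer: -688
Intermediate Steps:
-88 - 50*1*(-4)*(-3) = -88 - (-200)*(-3) = -88 - 50*12 = -88 - 600 = -688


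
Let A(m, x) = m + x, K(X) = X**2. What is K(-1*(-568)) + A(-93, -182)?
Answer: 322349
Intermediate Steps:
K(-1*(-568)) + A(-93, -182) = (-1*(-568))**2 + (-93 - 182) = 568**2 - 275 = 322624 - 275 = 322349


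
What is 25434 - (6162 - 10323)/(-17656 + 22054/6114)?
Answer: 1372491505233/53963365 ≈ 25434.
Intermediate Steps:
25434 - (6162 - 10323)/(-17656 + 22054/6114) = 25434 - (-4161)/(-17656 + 22054*(1/6114)) = 25434 - (-4161)/(-17656 + 11027/3057) = 25434 - (-4161)/(-53963365/3057) = 25434 - (-4161)*(-3057)/53963365 = 25434 - 1*12720177/53963365 = 25434 - 12720177/53963365 = 1372491505233/53963365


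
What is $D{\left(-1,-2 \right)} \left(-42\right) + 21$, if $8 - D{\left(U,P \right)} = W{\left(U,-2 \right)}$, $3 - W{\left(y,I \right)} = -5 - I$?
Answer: $-63$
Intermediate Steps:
$W{\left(y,I \right)} = 8 + I$ ($W{\left(y,I \right)} = 3 - \left(-5 - I\right) = 3 + \left(5 + I\right) = 8 + I$)
$D{\left(U,P \right)} = 2$ ($D{\left(U,P \right)} = 8 - \left(8 - 2\right) = 8 - 6 = 2$)
$D{\left(-1,-2 \right)} \left(-42\right) + 21 = 2 \left(-42\right) + 21 = -84 + 21 = -63$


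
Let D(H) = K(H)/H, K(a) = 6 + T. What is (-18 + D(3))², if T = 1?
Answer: 2209/9 ≈ 245.44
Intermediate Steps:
K(a) = 7 (K(a) = 6 + 1 = 7)
D(H) = 7/H
(-18 + D(3))² = (-18 + 7/3)² = (-47/3)² = 2209/9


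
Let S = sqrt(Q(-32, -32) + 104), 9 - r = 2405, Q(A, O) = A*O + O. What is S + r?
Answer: -2396 + 2*sqrt(274) ≈ -2362.9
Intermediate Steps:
Q(A, O) = O + A*O
r = -2396 (r = 9 - 1*2405 = 9 - 2405 = -2396)
S = 2*sqrt(274) (S = sqrt(-32*(1 - 32) + 104) = sqrt(-32*(-31) + 104) = sqrt(992 + 104) = sqrt(1096) = 2*sqrt(274) ≈ 33.106)
S + r = 2*sqrt(274) - 2396 = -2396 + 2*sqrt(274)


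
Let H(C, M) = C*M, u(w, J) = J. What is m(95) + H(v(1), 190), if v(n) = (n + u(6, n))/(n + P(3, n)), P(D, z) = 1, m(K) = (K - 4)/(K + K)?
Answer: 36191/190 ≈ 190.48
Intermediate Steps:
m(K) = (-4 + K)/(2*K) (m(K) = (-4 + K)/((2*K)) = (-4 + K)*(1/(2*K)) = (-4 + K)/(2*K))
v(n) = 2*n/(1 + n) (v(n) = (n + n)/(n + 1) = (2*n)/(1 + n) = 2*n/(1 + n))
m(95) + H(v(1), 190) = (½)*(-4 + 95)/95 + (2*1/(1 + 1))*190 = (½)*(1/95)*91 + (2*1/2)*190 = 91/190 + (2*1*(½))*190 = 91/190 + 1*190 = 91/190 + 190 = 36191/190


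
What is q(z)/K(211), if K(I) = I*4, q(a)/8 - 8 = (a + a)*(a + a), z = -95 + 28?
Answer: 35928/211 ≈ 170.27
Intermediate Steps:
z = -67
q(a) = 64 + 32*a² (q(a) = 64 + 8*((a + a)*(a + a)) = 64 + 8*((2*a)*(2*a)) = 64 + 8*(4*a²) = 64 + 32*a²)
K(I) = 4*I
q(z)/K(211) = (64 + 32*(-67)²)/((4*211)) = (64 + 32*4489)/844 = (64 + 143648)*(1/844) = 143712*(1/844) = 35928/211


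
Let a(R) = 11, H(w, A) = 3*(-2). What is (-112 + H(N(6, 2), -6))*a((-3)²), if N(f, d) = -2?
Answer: -1298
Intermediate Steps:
H(w, A) = -6
(-112 + H(N(6, 2), -6))*a((-3)²) = (-112 - 6)*11 = -118*11 = -1298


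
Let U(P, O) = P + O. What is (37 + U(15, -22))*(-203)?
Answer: -6090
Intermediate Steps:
U(P, O) = O + P
(37 + U(15, -22))*(-203) = (37 + (-22 + 15))*(-203) = (37 - 7)*(-203) = 30*(-203) = -6090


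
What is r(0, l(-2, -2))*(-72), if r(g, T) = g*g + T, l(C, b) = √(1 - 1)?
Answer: 0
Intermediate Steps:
l(C, b) = 0 (l(C, b) = √0 = 0)
r(g, T) = T + g² (r(g, T) = g² + T = T + g²)
r(0, l(-2, -2))*(-72) = (0 + 0²)*(-72) = (0 + 0)*(-72) = 0*(-72) = 0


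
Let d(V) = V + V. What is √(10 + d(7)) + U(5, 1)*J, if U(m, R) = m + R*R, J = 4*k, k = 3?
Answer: 72 + 2*√6 ≈ 76.899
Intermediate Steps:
d(V) = 2*V
J = 12 (J = 4*3 = 12)
U(m, R) = m + R²
√(10 + d(7)) + U(5, 1)*J = √(10 + 2*7) + (5 + 1²)*12 = √(10 + 14) + (5 + 1)*12 = √24 + 6*12 = 2*√6 + 72 = 72 + 2*√6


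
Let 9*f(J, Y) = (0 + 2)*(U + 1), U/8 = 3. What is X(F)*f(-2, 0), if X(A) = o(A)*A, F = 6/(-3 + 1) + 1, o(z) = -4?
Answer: 400/9 ≈ 44.444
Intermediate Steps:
U = 24 (U = 8*3 = 24)
F = -2 (F = 6/(-2) + 1 = 6*(-½) + 1 = -3 + 1 = -2)
f(J, Y) = 50/9 (f(J, Y) = ((0 + 2)*(24 + 1))/9 = (2*25)/9 = (⅑)*50 = 50/9)
X(A) = -4*A
X(F)*f(-2, 0) = -4*(-2)*(50/9) = 8*(50/9) = 400/9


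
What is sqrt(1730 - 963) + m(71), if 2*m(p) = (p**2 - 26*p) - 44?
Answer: 3151/2 + sqrt(767) ≈ 1603.2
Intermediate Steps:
m(p) = -22 + p**2/2 - 13*p (m(p) = ((p**2 - 26*p) - 44)/2 = (-44 + p**2 - 26*p)/2 = -22 + p**2/2 - 13*p)
sqrt(1730 - 963) + m(71) = sqrt(1730 - 963) + (-22 + (1/2)*71**2 - 13*71) = sqrt(767) + (-22 + (1/2)*5041 - 923) = sqrt(767) + (-22 + 5041/2 - 923) = sqrt(767) + 3151/2 = 3151/2 + sqrt(767)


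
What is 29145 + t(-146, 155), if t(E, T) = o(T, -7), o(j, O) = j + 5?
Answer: 29305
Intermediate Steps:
o(j, O) = 5 + j
t(E, T) = 5 + T
29145 + t(-146, 155) = 29145 + (5 + 155) = 29145 + 160 = 29305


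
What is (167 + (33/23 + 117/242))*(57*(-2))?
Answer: -53591343/2783 ≈ -19257.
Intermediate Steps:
(167 + (33/23 + 117/242))*(57*(-2)) = (167 + (33*(1/23) + 117*(1/242)))*(-114) = (167 + (33/23 + 117/242))*(-114) = (167 + 10677/5566)*(-114) = (940199/5566)*(-114) = -53591343/2783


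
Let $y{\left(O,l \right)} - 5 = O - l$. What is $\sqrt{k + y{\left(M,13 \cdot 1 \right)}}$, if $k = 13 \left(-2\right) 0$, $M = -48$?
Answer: $2 i \sqrt{14} \approx 7.4833 i$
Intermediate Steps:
$k = 0$ ($k = \left(-26\right) 0 = 0$)
$y{\left(O,l \right)} = 5 + O - l$ ($y{\left(O,l \right)} = 5 + \left(O - l\right) = 5 + O - l$)
$\sqrt{k + y{\left(M,13 \cdot 1 \right)}} = \sqrt{0 - \left(43 + 13\right)} = \sqrt{0 - 56} = \sqrt{-56} = 2 i \sqrt{14}$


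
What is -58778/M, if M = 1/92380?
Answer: -5429911640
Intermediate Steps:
M = 1/92380 ≈ 1.0825e-5
-58778/M = -58778/1/92380 = -58778*92380 = -5429911640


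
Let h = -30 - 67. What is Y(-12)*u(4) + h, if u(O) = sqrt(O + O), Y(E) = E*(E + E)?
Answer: -97 + 576*sqrt(2) ≈ 717.59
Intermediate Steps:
Y(E) = 2*E**2 (Y(E) = E*(2*E) = 2*E**2)
u(O) = sqrt(2)*sqrt(O) (u(O) = sqrt(2*O) = sqrt(2)*sqrt(O))
h = -97
Y(-12)*u(4) + h = (2*(-12)**2)*(sqrt(2)*sqrt(4)) - 97 = (2*144)*(sqrt(2)*2) - 97 = 288*(2*sqrt(2)) - 97 = 576*sqrt(2) - 97 = -97 + 576*sqrt(2)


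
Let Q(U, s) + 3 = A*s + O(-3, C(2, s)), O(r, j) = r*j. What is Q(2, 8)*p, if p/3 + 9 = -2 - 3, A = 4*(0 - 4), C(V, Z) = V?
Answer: 5754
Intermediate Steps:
O(r, j) = j*r
A = -16 (A = 4*(-4) = -16)
p = -42 (p = -27 + 3*(-2 - 3) = -27 + 3*(-5) = -27 - 15 = -42)
Q(U, s) = -9 - 16*s (Q(U, s) = -3 + (-16*s + 2*(-3)) = -3 + (-16*s - 6) = -3 + (-6 - 16*s) = -9 - 16*s)
Q(2, 8)*p = (-9 - 16*8)*(-42) = (-9 - 128)*(-42) = -137*(-42) = 5754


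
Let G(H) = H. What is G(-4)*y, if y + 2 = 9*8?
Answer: -280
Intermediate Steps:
y = 70 (y = -2 + 9*8 = -2 + 72 = 70)
G(-4)*y = -4*70 = -280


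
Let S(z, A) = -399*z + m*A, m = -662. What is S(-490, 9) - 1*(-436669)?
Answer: 626221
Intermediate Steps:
S(z, A) = -662*A - 399*z (S(z, A) = -399*z - 662*A = -662*A - 399*z)
S(-490, 9) - 1*(-436669) = (-662*9 - 399*(-490)) - 1*(-436669) = (-5958 + 195510) + 436669 = 189552 + 436669 = 626221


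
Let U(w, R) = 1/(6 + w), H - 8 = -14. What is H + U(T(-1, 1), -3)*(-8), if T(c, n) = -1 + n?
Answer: -22/3 ≈ -7.3333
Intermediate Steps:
H = -6 (H = 8 - 14 = -6)
H + U(T(-1, 1), -3)*(-8) = -6 - 8/(6 + (-1 + 1)) = -6 - 8/(6 + 0) = -6 - 8/6 = -6 + (⅙)*(-8) = -6 - 4/3 = -22/3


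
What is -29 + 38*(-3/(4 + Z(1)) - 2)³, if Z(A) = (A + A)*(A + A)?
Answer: -137745/256 ≈ -538.07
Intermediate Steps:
Z(A) = 4*A² (Z(A) = (2*A)*(2*A) = 4*A²)
-29 + 38*(-3/(4 + Z(1)) - 2)³ = -29 + 38*(-3/(4 + 4*1²) - 2)³ = -29 + 38*(-3/(4 + 4*1) - 2)³ = -29 + 38*(-3/(4 + 4) - 2)³ = -29 + 38*(-3/8 - 2)³ = -29 + 38*(-19/8)³ = -29 + 38*(-6859/512) = -29 - 130321/256 = -137745/256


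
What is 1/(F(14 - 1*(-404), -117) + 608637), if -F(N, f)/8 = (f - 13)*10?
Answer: 1/619037 ≈ 1.6154e-6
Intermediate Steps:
F(N, f) = 1040 - 80*f (F(N, f) = -8*(f - 13)*10 = -8*(-13 + f)*10 = -8*(-130 + 10*f) = 1040 - 80*f)
1/(F(14 - 1*(-404), -117) + 608637) = 1/((1040 - 80*(-117)) + 608637) = 1/((1040 + 9360) + 608637) = 1/(10400 + 608637) = 1/619037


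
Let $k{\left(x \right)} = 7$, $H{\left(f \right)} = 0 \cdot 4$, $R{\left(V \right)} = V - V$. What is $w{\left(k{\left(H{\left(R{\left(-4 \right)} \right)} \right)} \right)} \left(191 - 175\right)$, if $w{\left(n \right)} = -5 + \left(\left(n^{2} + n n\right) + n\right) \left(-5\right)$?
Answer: $-8480$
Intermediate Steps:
$R{\left(V \right)} = 0$
$H{\left(f \right)} = 0$
$w{\left(n \right)} = -5 - 10 n^{2} - 5 n$ ($w{\left(n \right)} = -5 + \left(\left(n^{2} + n^{2}\right) + n\right) \left(-5\right) = -5 + \left(2 n^{2} + n\right) \left(-5\right) = -5 + \left(n + 2 n^{2}\right) \left(-5\right) = -5 - \left(5 n + 10 n^{2}\right) = -5 - 10 n^{2} - 5 n$)
$w{\left(k{\left(H{\left(R{\left(-4 \right)} \right)} \right)} \right)} \left(191 - 175\right) = \left(-5 - 10 \cdot 7^{2} - 35\right) \left(191 - 175\right) = \left(-5 - 490 - 35\right) 16 = \left(-530\right) 16 = -8480$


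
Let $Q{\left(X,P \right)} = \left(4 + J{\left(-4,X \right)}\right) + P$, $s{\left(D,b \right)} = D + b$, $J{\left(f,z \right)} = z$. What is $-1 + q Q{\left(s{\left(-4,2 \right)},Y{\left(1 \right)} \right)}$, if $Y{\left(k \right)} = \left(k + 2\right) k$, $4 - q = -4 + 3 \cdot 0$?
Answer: $39$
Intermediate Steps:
$q = 8$ ($q = 4 - \left(-4 + 3 \cdot 0\right) = 4 - \left(-4 + 0\right) = 4 - -4 = 4 + 4 = 8$)
$Y{\left(k \right)} = k \left(2 + k\right)$ ($Y{\left(k \right)} = \left(2 + k\right) k = k \left(2 + k\right)$)
$Q{\left(X,P \right)} = 4 + P + X$ ($Q{\left(X,P \right)} = \left(4 + X\right) + P = 4 + P + X$)
$-1 + q Q{\left(s{\left(-4,2 \right)},Y{\left(1 \right)} \right)} = -1 + 8 \left(4 + 1 \left(2 + 1\right) + \left(-4 + 2\right)\right) = -1 + 8 \left(4 + 1 \cdot 3 - 2\right) = -1 + 8 \left(4 + 3 - 2\right) = -1 + 8 \cdot 5 = -1 + 40 = 39$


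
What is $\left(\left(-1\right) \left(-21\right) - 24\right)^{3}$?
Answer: $-27$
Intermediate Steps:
$\left(\left(-1\right) \left(-21\right) - 24\right)^{3} = \left(21 - 24\right)^{3} = \left(-3\right)^{3} = -27$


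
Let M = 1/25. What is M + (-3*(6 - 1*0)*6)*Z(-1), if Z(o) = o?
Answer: 2701/25 ≈ 108.04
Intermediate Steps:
M = 1/25 ≈ 0.040000
M + (-3*(6 - 1*0)*6)*Z(-1) = 1/25 + (-3*(6 - 1*0)*6)*(-1) = 1/25 + (-3*(6 + 0)*6)*(-1) = 1/25 + (-3*6*6)*(-1) = 1/25 - 18*6*(-1) = 1/25 - 108*(-1) = 1/25 + 108 = 2701/25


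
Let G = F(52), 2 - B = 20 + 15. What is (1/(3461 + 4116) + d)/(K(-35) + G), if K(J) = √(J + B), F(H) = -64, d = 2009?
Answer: -243555104/7887657 - 7611097*I*√17/7887657 ≈ -30.878 - 3.9785*I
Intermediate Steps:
B = -33 (B = 2 - (20 + 15) = 2 - 1*35 = 2 - 35 = -33)
G = -64
K(J) = √(-33 + J) (K(J) = √(J - 33) = √(-33 + J))
(1/(3461 + 4116) + d)/(K(-35) + G) = (1/(3461 + 4116) + 2009)/(√(-33 - 35) - 64) = (1/7577 + 2009)/(√(-68) - 64) = (1/7577 + 2009)/(2*I*√17 - 64) = 15222194/(7577*(-64 + 2*I*√17))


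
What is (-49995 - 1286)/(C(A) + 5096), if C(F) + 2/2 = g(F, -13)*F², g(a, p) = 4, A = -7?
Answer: -51281/5291 ≈ -9.6921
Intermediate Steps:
C(F) = -1 + 4*F²
(-49995 - 1286)/(C(A) + 5096) = (-49995 - 1286)/((-1 + 4*(-7)²) + 5096) = -51281/((-1 + 4*49) + 5096) = -51281/((-1 + 196) + 5096) = -51281/(195 + 5096) = -51281/5291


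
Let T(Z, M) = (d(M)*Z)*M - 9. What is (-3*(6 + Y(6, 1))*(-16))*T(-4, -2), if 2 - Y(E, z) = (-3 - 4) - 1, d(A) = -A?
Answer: 5376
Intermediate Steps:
T(Z, M) = -9 - Z*M² (T(Z, M) = ((-M)*Z)*M - 9 = (-M*Z)*M - 9 = -Z*M² - 9 = -9 - Z*M²)
Y(E, z) = 10 (Y(E, z) = 2 - ((-3 - 4) - 1) = 2 - (-7 - 1) = 2 - 1*(-8) = 2 + 8 = 10)
(-3*(6 + Y(6, 1))*(-16))*T(-4, -2) = (-3*(6 + 10)*(-16))*(-9 - 1*(-4)*(-2)²) = (-3*16*(-16))*(-9 - 1*(-4)*4) = (-48*(-16))*(-9 + 16) = 768*7 = 5376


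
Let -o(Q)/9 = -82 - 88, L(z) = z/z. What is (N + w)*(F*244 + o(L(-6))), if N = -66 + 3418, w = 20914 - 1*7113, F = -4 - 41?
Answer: -162095850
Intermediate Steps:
L(z) = 1
o(Q) = 1530 (o(Q) = -9*(-82 - 88) = -9*(-170) = 1530)
F = -45
w = 13801 (w = 20914 - 7113 = 13801)
N = 3352
(N + w)*(F*244 + o(L(-6))) = (3352 + 13801)*(-45*244 + 1530) = 17153*(-10980 + 1530) = 17153*(-9450) = -162095850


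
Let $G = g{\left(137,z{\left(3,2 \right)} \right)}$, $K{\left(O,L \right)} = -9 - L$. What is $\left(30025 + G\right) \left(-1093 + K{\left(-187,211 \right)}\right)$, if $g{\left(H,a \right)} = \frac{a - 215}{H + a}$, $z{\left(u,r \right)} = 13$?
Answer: $- \frac{2956579262}{75} \approx -3.9421 \cdot 10^{7}$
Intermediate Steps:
$g{\left(H,a \right)} = \frac{-215 + a}{H + a}$
$G = - \frac{101}{75}$ ($G = \frac{-215 + 13}{137 + 13} = \frac{1}{150} \left(-202\right) = - \frac{101}{75} \approx -1.3467$)
$\left(30025 + G\right) \left(-1093 + K{\left(-187,211 \right)}\right) = \left(30025 - \frac{101}{75}\right) \left(-1093 - 220\right) = \frac{2251774 \left(-1093 - 220\right)}{75} = \frac{2251774}{75} \left(-1313\right) = - \frac{2956579262}{75}$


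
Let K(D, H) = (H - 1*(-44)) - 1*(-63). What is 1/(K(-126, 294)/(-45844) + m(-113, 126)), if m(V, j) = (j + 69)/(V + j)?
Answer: 45844/687259 ≈ 0.066706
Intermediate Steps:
K(D, H) = 107 + H (K(D, H) = (H + 44) + 63 = (44 + H) + 63 = 107 + H)
m(V, j) = (69 + j)/(V + j)
1/(K(-126, 294)/(-45844) + m(-113, 126)) = 1/((107 + 294)/(-45844) + (69 + 126)/(-113 + 126)) = 1/(401*(-1/45844) + 195/13) = 1/(-401/45844 + (1/13)*195) = 1/(-401/45844 + 15) = 1/(687259/45844) = 45844/687259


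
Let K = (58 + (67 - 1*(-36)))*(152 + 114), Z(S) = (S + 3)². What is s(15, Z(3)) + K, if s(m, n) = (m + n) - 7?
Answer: 42870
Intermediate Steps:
Z(S) = (3 + S)²
s(m, n) = -7 + m + n
K = 42826 (K = (58 + (67 + 36))*266 = (58 + 103)*266 = 161*266 = 42826)
s(15, Z(3)) + K = (-7 + 15 + (3 + 3)²) + 42826 = (-7 + 15 + 6²) + 42826 = (-7 + 15 + 36) + 42826 = 44 + 42826 = 42870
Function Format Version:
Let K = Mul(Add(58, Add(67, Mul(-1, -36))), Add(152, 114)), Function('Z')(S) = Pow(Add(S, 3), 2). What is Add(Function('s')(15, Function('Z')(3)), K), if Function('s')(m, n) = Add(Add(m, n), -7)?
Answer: 42870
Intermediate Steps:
Function('Z')(S) = Pow(Add(3, S), 2)
Function('s')(m, n) = Add(-7, m, n)
K = 42826 (K = Mul(Add(58, Add(67, 36)), 266) = Mul(Add(58, 103), 266) = Mul(161, 266) = 42826)
Add(Function('s')(15, Function('Z')(3)), K) = Add(Add(-7, 15, Pow(Add(3, 3), 2)), 42826) = Add(Add(-7, 15, Pow(6, 2)), 42826) = Add(Add(-7, 15, 36), 42826) = Add(44, 42826) = 42870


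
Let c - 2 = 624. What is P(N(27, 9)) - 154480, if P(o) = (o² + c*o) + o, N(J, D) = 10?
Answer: -148110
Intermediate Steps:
c = 626 (c = 2 + 624 = 626)
P(o) = o² + 627*o (P(o) = (o² + 626*o) + o = o² + 627*o)
P(N(27, 9)) - 154480 = 10*(627 + 10) - 154480 = 10*637 - 154480 = 6370 - 154480 = -148110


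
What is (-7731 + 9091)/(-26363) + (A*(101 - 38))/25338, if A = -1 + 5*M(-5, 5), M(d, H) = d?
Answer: -315619/2715389 ≈ -0.11623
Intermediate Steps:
A = -26 (A = -1 + 5*(-5) = -1 - 25 = -26)
(-7731 + 9091)/(-26363) + (A*(101 - 38))/25338 = (-7731 + 9091)/(-26363) - 26*(101 - 38)/25338 = 1360*(-1/26363) - 26*63*(1/25338) = -1360/26363 - 1638*1/25338 = -1360/26363 - 273/4223 = -315619/2715389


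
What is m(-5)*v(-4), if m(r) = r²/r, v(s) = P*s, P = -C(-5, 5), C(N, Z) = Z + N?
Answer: 0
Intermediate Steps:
C(N, Z) = N + Z
P = 0 (P = -(-5 + 5) = -1*0 = 0)
v(s) = 0 (v(s) = 0*s = 0)
m(r) = r
m(-5)*v(-4) = -5*0 = 0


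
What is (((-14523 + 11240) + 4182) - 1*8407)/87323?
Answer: -7508/87323 ≈ -0.085980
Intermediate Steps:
(((-14523 + 11240) + 4182) - 1*8407)/87323 = ((-3283 + 4182) - 8407)*(1/87323) = (899 - 8407)*(1/87323) = -7508*1/87323 = -7508/87323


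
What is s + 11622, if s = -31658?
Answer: -20036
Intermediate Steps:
s + 11622 = -31658 + 11622 = -20036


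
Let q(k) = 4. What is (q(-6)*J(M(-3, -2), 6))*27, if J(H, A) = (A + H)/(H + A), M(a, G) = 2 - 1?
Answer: 108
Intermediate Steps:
M(a, G) = 1
J(H, A) = 1 (J(H, A) = (A + H)/(A + H) = 1)
(q(-6)*J(M(-3, -2), 6))*27 = (4*1)*27 = 4*27 = 108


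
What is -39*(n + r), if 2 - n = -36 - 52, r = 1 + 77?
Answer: -6552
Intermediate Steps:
r = 78
n = 90 (n = 2 - (-36 - 52) = 2 - 1*(-88) = 2 + 88 = 90)
-39*(n + r) = -39*(90 + 78) = -39*168 = -6552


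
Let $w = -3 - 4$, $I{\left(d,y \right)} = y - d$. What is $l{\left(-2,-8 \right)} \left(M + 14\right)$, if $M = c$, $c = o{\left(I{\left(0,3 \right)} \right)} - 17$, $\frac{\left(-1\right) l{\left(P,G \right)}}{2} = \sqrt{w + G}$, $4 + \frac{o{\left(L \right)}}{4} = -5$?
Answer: $78 i \sqrt{15} \approx 302.09 i$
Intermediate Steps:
$o{\left(L \right)} = -36$ ($o{\left(L \right)} = -16 + 4 \left(-5\right) = -16 - 20 = -36$)
$w = -7$
$l{\left(P,G \right)} = - 2 \sqrt{-7 + G}$
$c = -53$ ($c = -36 - 17 = -53$)
$M = -53$
$l{\left(-2,-8 \right)} \left(M + 14\right) = - 2 \sqrt{-7 - 8} \left(-53 + 14\right) = - 2 \sqrt{-15} \left(-39\right) = - 2 i \sqrt{15} \left(-39\right) = 78 i \sqrt{15}$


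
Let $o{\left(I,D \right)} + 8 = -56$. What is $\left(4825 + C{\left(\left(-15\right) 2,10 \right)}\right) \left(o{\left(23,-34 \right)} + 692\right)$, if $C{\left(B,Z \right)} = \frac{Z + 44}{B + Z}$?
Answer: $\frac{15142022}{5} \approx 3.0284 \cdot 10^{6}$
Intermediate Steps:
$o{\left(I,D \right)} = -64$ ($o{\left(I,D \right)} = -8 - 56 = -64$)
$C{\left(B,Z \right)} = \frac{44 + Z}{B + Z}$
$\left(4825 + C{\left(\left(-15\right) 2,10 \right)}\right) \left(o{\left(23,-34 \right)} + 692\right) = \left(4825 + \frac{44 + 10}{\left(-15\right) 2 + 10}\right) \left(-64 + 692\right) = \left(4825 + \frac{1}{-30 + 10} \cdot 54\right) 628 = \left(4825 + \frac{1}{-20} \cdot 54\right) 628 = \left(4825 - \frac{27}{10}\right) 628 = \frac{48223}{10} \cdot 628 = \frac{15142022}{5}$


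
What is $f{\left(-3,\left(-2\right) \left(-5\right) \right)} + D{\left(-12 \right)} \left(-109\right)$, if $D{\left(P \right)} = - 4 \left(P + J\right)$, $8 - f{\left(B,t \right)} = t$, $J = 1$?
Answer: $-4798$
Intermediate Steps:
$f{\left(B,t \right)} = 8 - t$
$D{\left(P \right)} = -4 - 4 P$ ($D{\left(P \right)} = - 4 \left(P + 1\right) = - 4 \left(1 + P\right) = -4 - 4 P$)
$f{\left(-3,\left(-2\right) \left(-5\right) \right)} + D{\left(-12 \right)} \left(-109\right) = \left(8 - \left(-2\right) \left(-5\right)\right) + \left(-4 - -48\right) \left(-109\right) = \left(8 - 10\right) + \left(-4 + 48\right) \left(-109\right) = \left(8 - 10\right) + 44 \left(-109\right) = -2 - 4796 = -4798$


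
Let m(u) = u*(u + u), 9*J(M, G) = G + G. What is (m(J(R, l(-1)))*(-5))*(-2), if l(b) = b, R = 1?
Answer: 80/81 ≈ 0.98765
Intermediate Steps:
J(M, G) = 2*G/9 (J(M, G) = (G + G)/9 = (2*G)/9 = 2*G/9)
m(u) = 2*u² (m(u) = u*(2*u) = 2*u²)
(m(J(R, l(-1)))*(-5))*(-2) = ((2*((2/9)*(-1))²)*(-5))*(-2) = ((2*(-2/9)²)*(-5))*(-2) = ((2*(4/81))*(-5))*(-2) = ((8/81)*(-5))*(-2) = -40/81*(-2) = 80/81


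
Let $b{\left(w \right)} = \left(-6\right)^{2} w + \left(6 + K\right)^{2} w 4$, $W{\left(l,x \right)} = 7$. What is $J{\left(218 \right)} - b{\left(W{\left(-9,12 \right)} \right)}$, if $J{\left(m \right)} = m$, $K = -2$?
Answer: $-482$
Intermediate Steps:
$b{\left(w \right)} = 100 w$ ($b{\left(w \right)} = \left(-6\right)^{2} w + \left(6 - 2\right)^{2} w 4 = 36 w + 4^{2} w 4 = 36 w + 16 w 4 = 36 w + 64 w = 100 w$)
$J{\left(218 \right)} - b{\left(W{\left(-9,12 \right)} \right)} = 218 - 100 \cdot 7 = 218 - 700 = -482$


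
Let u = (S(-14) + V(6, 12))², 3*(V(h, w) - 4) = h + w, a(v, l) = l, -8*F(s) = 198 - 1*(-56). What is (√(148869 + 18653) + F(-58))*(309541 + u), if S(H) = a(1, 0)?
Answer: -39324407/4 + 309641*√167522 ≈ 1.1690e+8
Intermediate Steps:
F(s) = -127/4 (F(s) = -(198 - 1*(-56))/8 = -(198 + 56)/8 = -⅛*254 = -127/4)
S(H) = 0
V(h, w) = 4 + h/3 + w/3 (V(h, w) = 4 + (h + w)/3 = 4 + (h/3 + w/3) = 4 + h/3 + w/3)
u = 100 (u = (0 + (4 + (⅓)*6 + (⅓)*12))² = (0 + (4 + 2 + 4))² = (0 + 10)² = 10² = 100)
(√(148869 + 18653) + F(-58))*(309541 + u) = (√(148869 + 18653) - 127/4)*(309541 + 100) = (√167522 - 127/4)*309641 = (-127/4 + √167522)*309641 = -39324407/4 + 309641*√167522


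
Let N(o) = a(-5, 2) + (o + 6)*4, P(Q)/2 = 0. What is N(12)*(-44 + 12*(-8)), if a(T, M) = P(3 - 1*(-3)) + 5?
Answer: -10780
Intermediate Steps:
P(Q) = 0 (P(Q) = 2*0 = 0)
a(T, M) = 5 (a(T, M) = 0 + 5 = 5)
N(o) = 29 + 4*o (N(o) = 5 + (o + 6)*4 = 5 + (6 + o)*4 = 5 + (24 + 4*o) = 29 + 4*o)
N(12)*(-44 + 12*(-8)) = (29 + 4*12)*(-44 + 12*(-8)) = (29 + 48)*(-44 - 96) = 77*(-140) = -10780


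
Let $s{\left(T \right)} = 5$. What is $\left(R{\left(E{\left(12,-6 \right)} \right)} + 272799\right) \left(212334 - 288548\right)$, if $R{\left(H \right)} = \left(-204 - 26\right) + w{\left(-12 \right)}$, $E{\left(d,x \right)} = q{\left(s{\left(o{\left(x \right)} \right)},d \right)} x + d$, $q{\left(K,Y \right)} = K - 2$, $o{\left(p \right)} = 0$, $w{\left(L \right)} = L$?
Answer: $-20772659198$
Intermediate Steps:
$q{\left(K,Y \right)} = -2 + K$ ($q{\left(K,Y \right)} = K - 2 = -2 + K$)
$E{\left(d,x \right)} = d + 3 x$ ($E{\left(d,x \right)} = \left(-2 + 5\right) x + d = 3 x + d = d + 3 x$)
$R{\left(H \right)} = -242$ ($R{\left(H \right)} = \left(-204 - 26\right) - 12 = -230 - 12 = -242$)
$\left(R{\left(E{\left(12,-6 \right)} \right)} + 272799\right) \left(212334 - 288548\right) = \left(-242 + 272799\right) \left(212334 - 288548\right) = 272557 \left(-76214\right) = -20772659198$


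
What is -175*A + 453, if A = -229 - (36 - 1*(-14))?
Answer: 49278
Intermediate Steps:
A = -279 (A = -229 - (36 + 14) = -229 - 1*50 = -229 - 50 = -279)
-175*A + 453 = -175*(-279) + 453 = 48825 + 453 = 49278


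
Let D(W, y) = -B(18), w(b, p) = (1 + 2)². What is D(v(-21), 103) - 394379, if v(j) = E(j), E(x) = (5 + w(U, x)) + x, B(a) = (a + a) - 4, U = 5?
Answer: -394411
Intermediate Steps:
w(b, p) = 9 (w(b, p) = 3² = 9)
B(a) = -4 + 2*a (B(a) = 2*a - 4 = -4 + 2*a)
E(x) = 14 + x (E(x) = (5 + 9) + x = 14 + x)
v(j) = 14 + j
D(W, y) = -32 (D(W, y) = -(-4 + 2*18) = -(-4 + 36) = -1*32 = -32)
D(v(-21), 103) - 394379 = -32 - 394379 = -394411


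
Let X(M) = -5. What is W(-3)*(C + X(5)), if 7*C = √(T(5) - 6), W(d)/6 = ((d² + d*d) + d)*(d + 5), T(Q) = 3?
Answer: -900 + 180*I*√3/7 ≈ -900.0 + 44.538*I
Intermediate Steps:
W(d) = 6*(5 + d)*(d + 2*d²) (W(d) = 6*(((d² + d*d) + d)*(d + 5)) = 6*(((d² + d²) + d)*(5 + d)) = 6*((2*d² + d)*(5 + d)) = 6*((d + 2*d²)*(5 + d)) = 6*((5 + d)*(d + 2*d²)) = 6*(5 + d)*(d + 2*d²))
C = I*√3/7 (C = √(3 - 6)/7 = √(-3)/7 = (I*√3)/7 = I*√3/7 ≈ 0.24744*I)
W(-3)*(C + X(5)) = (6*(-3)*(5 + 2*(-3)² + 11*(-3)))*(I*√3/7 - 5) = (6*(-3)*(5 + 2*9 - 33))*(-5 + I*√3/7) = (6*(-3)*(5 + 18 - 33))*(-5 + I*√3/7) = (6*(-3)*(-10))*(-5 + I*√3/7) = 180*(-5 + I*√3/7) = -900 + 180*I*√3/7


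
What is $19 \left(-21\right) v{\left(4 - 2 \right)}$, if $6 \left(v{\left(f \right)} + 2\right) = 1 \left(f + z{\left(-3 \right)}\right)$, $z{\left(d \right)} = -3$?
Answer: $\frac{1729}{2} \approx 864.5$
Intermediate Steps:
$v{\left(f \right)} = - \frac{5}{2} + \frac{f}{6}$ ($v{\left(f \right)} = -2 + \frac{1 \left(f - 3\right)}{6} = -2 + \frac{1 \left(-3 + f\right)}{6} = -2 + \frac{-3 + f}{6} = -2 + \left(- \frac{1}{2} + \frac{f}{6}\right) = - \frac{5}{2} + \frac{f}{6}$)
$19 \left(-21\right) v{\left(4 - 2 \right)} = 19 \left(-21\right) \left(- \frac{5}{2} + \frac{4 - 2}{6}\right) = - 399 \left(- \frac{5}{2} + \frac{4 - 2}{6}\right) = - 399 \left(- \frac{5}{2} + \frac{1}{6} \cdot 2\right) = - 399 \left(- \frac{5}{2} + \frac{1}{3}\right) = \left(-399\right) \left(- \frac{13}{6}\right) = \frac{1729}{2}$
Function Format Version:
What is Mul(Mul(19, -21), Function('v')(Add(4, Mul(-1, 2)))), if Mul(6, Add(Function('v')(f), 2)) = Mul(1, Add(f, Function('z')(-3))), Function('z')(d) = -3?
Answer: Rational(1729, 2) ≈ 864.50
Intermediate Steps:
Function('v')(f) = Add(Rational(-5, 2), Mul(Rational(1, 6), f)) (Function('v')(f) = Add(-2, Mul(Rational(1, 6), Mul(1, Add(f, -3)))) = Add(-2, Mul(Rational(1, 6), Mul(1, Add(-3, f)))) = Add(-2, Mul(Rational(1, 6), Add(-3, f))) = Add(-2, Add(Rational(-1, 2), Mul(Rational(1, 6), f))) = Add(Rational(-5, 2), Mul(Rational(1, 6), f)))
Mul(Mul(19, -21), Function('v')(Add(4, Mul(-1, 2)))) = Mul(Mul(19, -21), Add(Rational(-5, 2), Mul(Rational(1, 6), Add(4, Mul(-1, 2))))) = Mul(-399, Add(Rational(-5, 2), Mul(Rational(1, 6), Add(4, -2)))) = Mul(-399, Add(Rational(-5, 2), Mul(Rational(1, 6), 2))) = Mul(-399, Add(Rational(-5, 2), Rational(1, 3))) = Mul(-399, Rational(-13, 6)) = Rational(1729, 2)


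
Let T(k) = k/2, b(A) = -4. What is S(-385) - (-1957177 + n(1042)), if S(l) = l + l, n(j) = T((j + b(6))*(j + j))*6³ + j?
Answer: -231669371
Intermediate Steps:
T(k) = k/2 (T(k) = k*(½) = k/2)
n(j) = j + 216*j*(-4 + j) (n(j) = (((j - 4)*(j + j))/2)*6³ + j = (((-4 + j)*(2*j))/2)*216 + j = ((2*j*(-4 + j))/2)*216 + j = (j*(-4 + j))*216 + j = 216*j*(-4 + j) + j = j + 216*j*(-4 + j))
S(l) = 2*l
S(-385) - (-1957177 + n(1042)) = 2*(-385) - (-1957177 + 1042*(-863 + 216*1042)) = -770 - (-1957177 + 1042*(-863 + 225072)) = -770 - (-1957177 + 1042*224209) = -770 - (-1957177 + 233625778) = -770 - 1*231668601 = -770 - 231668601 = -231669371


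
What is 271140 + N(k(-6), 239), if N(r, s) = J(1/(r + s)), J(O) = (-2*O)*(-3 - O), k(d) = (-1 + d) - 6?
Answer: 6924373999/25538 ≈ 2.7114e+5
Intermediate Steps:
k(d) = -7 + d
J(O) = -2*O*(-3 - O)
N(r, s) = 2*(3 + 1/(r + s))/(r + s)
271140 + N(k(-6), 239) = 271140 + 2*(1 + 3*(-7 - 6) + 3*239)/((-7 - 6) + 239)² = 271140 + 2*(1 + 3*(-13) + 717)/(-13 + 239)² = 271140 + 2*(1 - 39 + 717)/226² = 271140 + 2*(1/51076)*679 = 271140 + 679/25538 = 6924373999/25538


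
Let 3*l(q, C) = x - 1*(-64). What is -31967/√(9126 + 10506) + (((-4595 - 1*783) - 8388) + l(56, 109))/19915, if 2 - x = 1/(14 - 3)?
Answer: -453553/657195 - 31967*√1227/4908 ≈ -228.84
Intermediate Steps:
x = 21/11 (x = 2 - 1/(14 - 3) = 2 - 1/11 = 21/11 ≈ 1.9091)
l(q, C) = 725/33 (l(q, C) = (21/11 - 1*(-64))/3 = (21/11 + 64)/3 = (⅓)*(725/11) = 725/33)
-31967/√(9126 + 10506) + (((-4595 - 1*783) - 8388) + l(56, 109))/19915 = -31967/√(9126 + 10506) + (((-4595 - 1*783) - 8388) + 725/33)/19915 = -31967*√1227/4908 + (((-4595 - 783) - 8388) + 725/33)*(1/19915) = -31967*√1227/4908 + ((-5378 - 8388) + 725/33)*(1/19915) = -31967*√1227/4908 + (-13766 + 725/33)*(1/19915) = -31967*√1227/4908 - 453553/33*1/19915 = -31967*√1227/4908 - 453553/657195 = -453553/657195 - 31967*√1227/4908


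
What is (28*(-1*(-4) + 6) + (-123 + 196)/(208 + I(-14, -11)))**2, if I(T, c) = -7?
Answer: 3175660609/40401 ≈ 78604.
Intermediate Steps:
(28*(-1*(-4) + 6) + (-123 + 196)/(208 + I(-14, -11)))**2 = (28*(-1*(-4) + 6) + (-123 + 196)/(208 - 7))**2 = (28*(4 + 6) + 73/201)**2 = (28*10 + 73*(1/201))**2 = (280 + 73/201)**2 = (56353/201)**2 = 3175660609/40401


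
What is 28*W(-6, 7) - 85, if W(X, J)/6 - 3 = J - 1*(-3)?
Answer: 2099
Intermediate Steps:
W(X, J) = 36 + 6*J (W(X, J) = 18 + 6*(J - 1*(-3)) = 18 + 6*(J + 3) = 18 + 6*(3 + J) = 18 + (18 + 6*J) = 36 + 6*J)
28*W(-6, 7) - 85 = 28*(36 + 6*7) - 85 = 28*(36 + 42) - 85 = 28*78 - 85 = 2184 - 85 = 2099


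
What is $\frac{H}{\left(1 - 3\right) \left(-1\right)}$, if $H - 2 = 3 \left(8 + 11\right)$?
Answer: $\frac{59}{2} \approx 29.5$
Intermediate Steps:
$H = 59$ ($H = 2 + 3 \left(8 + 11\right) = 2 + 3 \cdot 19 = 2 + 57 = 59$)
$\frac{H}{\left(1 - 3\right) \left(-1\right)} = \frac{1}{\left(1 - 3\right) \left(-1\right)} 59 = \frac{1}{\left(-2\right) \left(-1\right)} 59 = \frac{1}{2} \cdot 59 = \frac{59}{2}$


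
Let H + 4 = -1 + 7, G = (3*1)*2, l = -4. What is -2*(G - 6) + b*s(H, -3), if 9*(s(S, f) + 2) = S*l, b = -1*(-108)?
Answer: -312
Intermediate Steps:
b = 108
G = 6 (G = 3*2 = 6)
H = 2 (H = -4 + (-1 + 7) = -4 + 6 = 2)
s(S, f) = -2 - 4*S/9 (s(S, f) = -2 + (S*(-4))/9 = -2 + (-4*S)/9 = -2 - 4*S/9)
-2*(G - 6) + b*s(H, -3) = -2*(6 - 6) + 108*(-2 - 4/9*2) = -2*0 + 108*(-2 - 8/9) = 0 + 108*(-26/9) = 0 - 312 = -312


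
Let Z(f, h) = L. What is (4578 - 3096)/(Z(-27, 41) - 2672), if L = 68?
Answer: -247/434 ≈ -0.56912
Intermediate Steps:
Z(f, h) = 68
(4578 - 3096)/(Z(-27, 41) - 2672) = (4578 - 3096)/(68 - 2672) = 1482/(-2604) = 1482*(-1/2604) = -247/434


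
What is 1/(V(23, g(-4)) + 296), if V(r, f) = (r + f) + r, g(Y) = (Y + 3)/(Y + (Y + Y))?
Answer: 12/4105 ≈ 0.0029233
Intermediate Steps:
g(Y) = (3 + Y)/(3*Y) (g(Y) = (3 + Y)/(Y + 2*Y) = (3 + Y)/((3*Y)) = (3 + Y)*(1/(3*Y)) = (3 + Y)/(3*Y))
V(r, f) = f + 2*r (V(r, f) = (f + r) + r = f + 2*r)
1/(V(23, g(-4)) + 296) = 1/(((⅓)*(3 - 4)/(-4) + 2*23) + 296) = 1/(((⅓)*(-¼)*(-1) + 46) + 296) = 1/((1/12 + 46) + 296) = 1/(553/12 + 296) = 1/(4105/12) = 12/4105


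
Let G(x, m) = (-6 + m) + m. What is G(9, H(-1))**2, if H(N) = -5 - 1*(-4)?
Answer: 64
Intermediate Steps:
H(N) = -1 (H(N) = -5 + 4 = -1)
G(x, m) = -6 + 2*m
G(9, H(-1))**2 = (-6 + 2*(-1))**2 = (-6 - 2)**2 = (-8)**2 = 64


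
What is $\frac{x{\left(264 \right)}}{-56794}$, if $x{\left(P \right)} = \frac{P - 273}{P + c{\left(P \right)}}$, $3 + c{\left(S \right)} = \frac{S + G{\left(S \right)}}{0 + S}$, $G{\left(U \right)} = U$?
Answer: $\frac{9}{14936822} \approx 6.0254 \cdot 10^{-7}$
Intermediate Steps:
$c{\left(S \right)} = -1$ ($c{\left(S \right)} = -3 + \frac{S + S}{0 + S} = -3 + \frac{2 S}{S} = -3 + 2 = -1$)
$x{\left(P \right)} = \frac{-273 + P}{-1 + P}$ ($x{\left(P \right)} = \frac{P - 273}{P - 1} = \frac{-273 + P}{-1 + P}$)
$\frac{x{\left(264 \right)}}{-56794} = \frac{\frac{1}{-1 + 264} \left(-273 + 264\right)}{-56794} = \frac{1}{263} \left(-9\right) \left(- \frac{1}{56794}\right) = \left(- \frac{9}{263}\right) \left(- \frac{1}{56794}\right) = \frac{9}{14936822}$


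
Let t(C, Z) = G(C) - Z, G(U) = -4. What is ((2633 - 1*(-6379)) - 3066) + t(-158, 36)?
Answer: 5906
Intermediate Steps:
t(C, Z) = -4 - Z
((2633 - 1*(-6379)) - 3066) + t(-158, 36) = ((2633 - 1*(-6379)) - 3066) + (-4 - 1*36) = ((2633 + 6379) - 3066) + (-4 - 36) = (9012 - 3066) - 40 = 5946 - 40 = 5906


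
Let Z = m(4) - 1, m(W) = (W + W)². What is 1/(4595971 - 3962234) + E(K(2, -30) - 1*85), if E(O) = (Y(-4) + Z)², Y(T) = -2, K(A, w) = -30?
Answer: 2358135378/633737 ≈ 3721.0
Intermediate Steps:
m(W) = 4*W² (m(W) = (2*W)² = 4*W²)
Z = 63 (Z = 4*4² - 1 = 4*16 - 1 = 64 - 1 = 63)
E(O) = 3721 (E(O) = (-2 + 63)² = 61² = 3721)
1/(4595971 - 3962234) + E(K(2, -30) - 1*85) = 1/(4595971 - 3962234) + 3721 = 1/633737 + 3721 = 2358135378/633737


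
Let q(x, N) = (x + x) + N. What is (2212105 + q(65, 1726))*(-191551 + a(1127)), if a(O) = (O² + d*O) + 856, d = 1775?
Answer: 6818687711499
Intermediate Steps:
a(O) = 856 + O² + 1775*O (a(O) = (O² + 1775*O) + 856 = 856 + O² + 1775*O)
q(x, N) = N + 2*x (q(x, N) = 2*x + N = N + 2*x)
(2212105 + q(65, 1726))*(-191551 + a(1127)) = (2212105 + (1726 + 2*65))*(-191551 + (856 + 1127² + 1775*1127)) = (2212105 + (1726 + 130))*(-191551 + (856 + 1270129 + 2000425)) = (2212105 + 1856)*(-191551 + 3271410) = 2213961*3079859 = 6818687711499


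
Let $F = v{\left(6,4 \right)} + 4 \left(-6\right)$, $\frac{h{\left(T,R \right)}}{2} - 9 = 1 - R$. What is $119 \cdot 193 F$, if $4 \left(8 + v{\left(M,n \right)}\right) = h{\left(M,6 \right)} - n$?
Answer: $-711977$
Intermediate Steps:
$h{\left(T,R \right)} = 20 - 2 R$ ($h{\left(T,R \right)} = 18 + 2 \left(1 - R\right) = 18 - \left(-2 + 2 R\right) = 20 - 2 R$)
$v{\left(M,n \right)} = -6 - \frac{n}{4}$ ($v{\left(M,n \right)} = -8 + \frac{\left(20 - 12\right) - n}{4} = -8 + \frac{8 - n}{4} = -8 - \left(-2 + \frac{n}{4}\right) = -6 - \frac{n}{4}$)
$F = -31$ ($F = \left(-6 - 1\right) + 4 \left(-6\right) = \left(-6 - 1\right) - 24 = -7 - 24 = -31$)
$119 \cdot 193 F = 119 \cdot 193 \left(-31\right) = 22967 \left(-31\right) = -711977$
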